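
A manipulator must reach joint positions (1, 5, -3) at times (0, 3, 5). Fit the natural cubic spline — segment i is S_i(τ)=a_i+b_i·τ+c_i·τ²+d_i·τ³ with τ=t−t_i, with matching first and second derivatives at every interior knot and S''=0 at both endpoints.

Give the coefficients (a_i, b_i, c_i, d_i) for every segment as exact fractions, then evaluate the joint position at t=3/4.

Δ: Δ0=4/3, Δ1=-4
row 1: diag=10, rhs=-32; c'=1/5, d'=-16/5
back: M1=-16/5
M: M0=0, M1=-16/5, M2=0
seg 0: a=1, c=M0/2=0, d=(M1−M0)/(6·3)=-8/45, b=Δ0−h0·(2M0+M1)/6=44/15
seg 1: a=5, c=M1/2=-8/5, d=(M2−M1)/(6·2)=4/15, b=Δ1−h1·(2M1+M2)/6=-28/15
t_q=3/4 → seg 0, τ=3/4; S=1+44/15·τ+0·τ²+-8/45·τ³=25/8

  seg 0: a=1 b=44/15 c=0 d=-8/45
  seg 1: a=5 b=-28/15 c=-8/5 d=4/15
S(3/4) = 25/8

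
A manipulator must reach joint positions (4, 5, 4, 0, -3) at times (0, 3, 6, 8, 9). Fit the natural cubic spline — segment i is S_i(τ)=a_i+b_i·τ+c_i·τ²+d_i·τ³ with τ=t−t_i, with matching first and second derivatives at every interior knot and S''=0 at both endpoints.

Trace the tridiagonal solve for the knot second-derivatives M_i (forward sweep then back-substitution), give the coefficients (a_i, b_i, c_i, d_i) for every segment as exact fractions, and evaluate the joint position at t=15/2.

Δ: Δ0=1/3, Δ1=-1/3, Δ2=-2, Δ3=-3
row 1: diag=12, rhs=-4; c'=1/4, d'=-1/3
row 2: denom=10−3·1/4=37/4; d'=(-10−3·-1/3)/(37/4)=-36/37
row 3: denom=6−2·8/37=206/37; d'=(-6−2·-36/37)/(206/37)=-75/103
back: M3=-75/103
back: M2=-36/37−8/37·-75/103=-84/103
back: M1=-1/3−1/4·-84/103=-40/309
M: M0=0, M1=-40/309, M2=-84/103, M3=-75/103, M4=0
seg 0: a=4, c=M0/2=0, d=(M1−M0)/(6·3)=-20/2781, b=Δ0−h0·(2M0+M1)/6=41/103
seg 1: a=5, c=M1/2=-20/309, d=(M2−M1)/(6·3)=-106/2781, b=Δ1−h1·(2M1+M2)/6=21/103
seg 2: a=4, c=M2/2=-42/103, d=(M3−M2)/(6·2)=3/412, b=Δ2−h2·(2M2+M3)/6=-125/103
seg 3: a=0, c=M3/2=-75/206, d=(M4−M3)/(6·1)=25/206, b=Δ3−h3·(2M3+M4)/6=-284/103
t_q=15/2 → seg 2, τ=3/2; S=4+-125/103·τ+-42/103·τ²+3/412·τ³=4241/3296

  seg 0: a=4 b=41/103 c=0 d=-20/2781
  seg 1: a=5 b=21/103 c=-20/309 d=-106/2781
  seg 2: a=4 b=-125/103 c=-42/103 d=3/412
  seg 3: a=0 b=-284/103 c=-75/206 d=25/206
S(15/2) = 4241/3296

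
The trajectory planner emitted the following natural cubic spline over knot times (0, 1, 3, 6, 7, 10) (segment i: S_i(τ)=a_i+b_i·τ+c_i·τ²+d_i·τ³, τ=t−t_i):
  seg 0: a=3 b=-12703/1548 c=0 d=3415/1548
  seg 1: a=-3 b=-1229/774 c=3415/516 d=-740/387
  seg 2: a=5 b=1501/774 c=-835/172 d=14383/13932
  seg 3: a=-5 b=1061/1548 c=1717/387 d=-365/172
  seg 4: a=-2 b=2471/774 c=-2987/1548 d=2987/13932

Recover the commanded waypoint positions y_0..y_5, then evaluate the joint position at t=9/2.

y_0=3 y_1=-3 y_2=5 y_3=-5 y_4=-2 y_5=-4
S(9/2) = 647/1376

y_0 = S_0(0) = a_0 = 3
y_1 = S_1(0) = a_1 = -3
y_2 = S_2(0) = a_2 = 5
y_3 = S_3(0) = a_3 = -5
y_4 = S_4(0) = a_4 = -2
y_5 = S_4(3) = -4
t_q=9/2 is in segment 2 (τ=3/2); S_2(τ)=647/1376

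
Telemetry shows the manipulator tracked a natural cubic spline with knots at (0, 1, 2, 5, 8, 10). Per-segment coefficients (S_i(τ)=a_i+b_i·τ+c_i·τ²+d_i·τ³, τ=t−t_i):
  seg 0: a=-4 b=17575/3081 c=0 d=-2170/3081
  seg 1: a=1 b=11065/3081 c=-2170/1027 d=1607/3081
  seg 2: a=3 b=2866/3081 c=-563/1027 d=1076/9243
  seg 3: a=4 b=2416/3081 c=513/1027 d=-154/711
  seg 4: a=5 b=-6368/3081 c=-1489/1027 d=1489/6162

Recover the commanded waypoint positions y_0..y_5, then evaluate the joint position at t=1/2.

y_0=-4 y_1=1 y_2=3 y_3=4 y_4=5 y_5=-3
S(1/2) = -5077/4108

y_0 = S_0(0) = a_0 = -4
y_1 = S_1(0) = a_1 = 1
y_2 = S_2(0) = a_2 = 3
y_3 = S_3(0) = a_3 = 4
y_4 = S_4(0) = a_4 = 5
y_5 = S_4(2) = -3
t_q=1/2 is in segment 0 (τ=1/2); S_0(τ)=-5077/4108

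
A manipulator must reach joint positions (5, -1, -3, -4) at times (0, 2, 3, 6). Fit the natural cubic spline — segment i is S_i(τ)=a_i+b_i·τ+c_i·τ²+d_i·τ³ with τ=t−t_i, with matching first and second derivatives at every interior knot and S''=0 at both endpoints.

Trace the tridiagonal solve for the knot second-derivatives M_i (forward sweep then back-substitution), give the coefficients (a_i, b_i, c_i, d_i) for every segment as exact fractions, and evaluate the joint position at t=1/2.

Δ: Δ0=-3, Δ1=-2, Δ2=-1/3
row 1: diag=6, rhs=6; c'=1/6, d'=1
row 2: denom=8−1·1/6=47/6; d'=(10−1·1)/(47/6)=54/47
back: M2=54/47
back: M1=1−1/6·54/47=38/47
M: M0=0, M1=38/47, M2=54/47, M3=0
seg 0: a=5, c=M0/2=0, d=(M1−M0)/(6·2)=19/282, b=Δ0−h0·(2M0+M1)/6=-461/141
seg 1: a=-1, c=M1/2=19/47, d=(M2−M1)/(6·1)=8/141, b=Δ1−h1·(2M1+M2)/6=-347/141
seg 2: a=-3, c=M2/2=27/47, d=(M3−M2)/(6·3)=-3/47, b=Δ2−h2·(2M2+M3)/6=-209/141
t_q=1/2 → seg 0, τ=1/2; S=5+-461/141·τ+0·τ²+19/282·τ³=2537/752

  seg 0: a=5 b=-461/141 c=0 d=19/282
  seg 1: a=-1 b=-347/141 c=19/47 d=8/141
  seg 2: a=-3 b=-209/141 c=27/47 d=-3/47
S(1/2) = 2537/752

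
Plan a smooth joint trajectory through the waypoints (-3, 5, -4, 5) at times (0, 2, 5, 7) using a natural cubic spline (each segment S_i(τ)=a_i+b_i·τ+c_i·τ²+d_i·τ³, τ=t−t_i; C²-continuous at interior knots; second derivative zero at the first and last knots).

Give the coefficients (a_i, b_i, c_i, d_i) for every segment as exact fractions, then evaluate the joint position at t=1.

Δ: Δ0=4, Δ1=-3, Δ2=9/2
row 1: diag=10, rhs=-42; c'=3/10, d'=-21/5
row 2: denom=10−3·3/10=91/10; d'=(45−3·-21/5)/(91/10)=576/91
back: M2=576/91
back: M1=-21/5−3/10·576/91=-555/91
M: M0=0, M1=-555/91, M2=576/91, M3=0
seg 0: a=-3, c=M0/2=0, d=(M1−M0)/(6·2)=-185/364, b=Δ0−h0·(2M0+M1)/6=549/91
seg 1: a=5, c=M1/2=-555/182, d=(M2−M1)/(6·3)=29/42, b=Δ1−h1·(2M1+M2)/6=-6/91
seg 2: a=-4, c=M2/2=288/91, d=(M3−M2)/(6·2)=-48/91, b=Δ2−h2·(2M2+M3)/6=51/182
t_q=1 → seg 0, τ=1; S=-3+549/91·τ+0·τ²+-185/364·τ³=919/364

  seg 0: a=-3 b=549/91 c=0 d=-185/364
  seg 1: a=5 b=-6/91 c=-555/182 d=29/42
  seg 2: a=-4 b=51/182 c=288/91 d=-48/91
S(1) = 919/364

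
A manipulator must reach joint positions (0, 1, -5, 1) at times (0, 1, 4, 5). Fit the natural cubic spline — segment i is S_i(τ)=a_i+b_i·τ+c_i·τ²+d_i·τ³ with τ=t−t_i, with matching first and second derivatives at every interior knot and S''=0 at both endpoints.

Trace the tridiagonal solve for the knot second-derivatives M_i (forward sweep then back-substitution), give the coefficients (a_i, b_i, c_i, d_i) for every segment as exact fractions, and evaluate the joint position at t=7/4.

Δ: Δ0=1, Δ1=-2, Δ2=6
row 1: diag=8, rhs=-18; c'=3/8, d'=-9/4
row 2: denom=8−3·3/8=55/8; d'=(48−3·-9/4)/(55/8)=438/55
back: M2=438/55
back: M1=-9/4−3/8·438/55=-288/55
M: M0=0, M1=-288/55, M2=438/55, M3=0
seg 0: a=0, c=M0/2=0, d=(M1−M0)/(6·1)=-48/55, b=Δ0−h0·(2M0+M1)/6=103/55
seg 1: a=1, c=M1/2=-144/55, d=(M2−M1)/(6·3)=11/15, b=Δ1−h1·(2M1+M2)/6=-41/55
seg 2: a=-5, c=M2/2=219/55, d=(M3−M2)/(6·1)=-73/55, b=Δ2−h2·(2M2+M3)/6=184/55
t_q=7/4 → seg 1, τ=3/4; S=1+-41/55·τ+-144/55·τ²+11/15·τ³=-2543/3520

  seg 0: a=0 b=103/55 c=0 d=-48/55
  seg 1: a=1 b=-41/55 c=-144/55 d=11/15
  seg 2: a=-5 b=184/55 c=219/55 d=-73/55
S(7/4) = -2543/3520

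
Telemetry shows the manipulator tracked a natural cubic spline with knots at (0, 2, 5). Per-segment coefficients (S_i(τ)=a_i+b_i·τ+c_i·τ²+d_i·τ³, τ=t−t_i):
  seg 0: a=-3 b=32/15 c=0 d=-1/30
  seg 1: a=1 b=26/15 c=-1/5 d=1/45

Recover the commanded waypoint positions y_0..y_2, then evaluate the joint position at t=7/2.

y_0=-3 y_1=1 y_2=5
S(7/2) = 129/40

y_0 = S_0(0) = a_0 = -3
y_1 = S_1(0) = a_1 = 1
y_2 = S_1(3) = 5
t_q=7/2 is in segment 1 (τ=3/2); S_1(τ)=129/40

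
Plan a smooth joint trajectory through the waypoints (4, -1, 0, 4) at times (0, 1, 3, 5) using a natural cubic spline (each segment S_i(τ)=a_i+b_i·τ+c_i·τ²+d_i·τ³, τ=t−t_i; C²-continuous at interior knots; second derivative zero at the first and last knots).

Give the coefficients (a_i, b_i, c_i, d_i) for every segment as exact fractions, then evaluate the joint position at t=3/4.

Δ: Δ0=-5, Δ1=1/2, Δ2=2
row 1: diag=6, rhs=33; c'=1/3, d'=11/2
row 2: denom=8−2·1/3=22/3; d'=(9−2·11/2)/(22/3)=-3/11
back: M2=-3/11
back: M1=11/2−1/3·-3/11=123/22
M: M0=0, M1=123/22, M2=-3/11, M3=0
seg 0: a=4, c=M0/2=0, d=(M1−M0)/(6·1)=41/44, b=Δ0−h0·(2M0+M1)/6=-261/44
seg 1: a=-1, c=M1/2=123/44, d=(M2−M1)/(6·2)=-43/88, b=Δ1−h1·(2M1+M2)/6=-69/22
seg 2: a=0, c=M2/2=-3/22, d=(M3−M2)/(6·2)=1/44, b=Δ2−h2·(2M2+M3)/6=24/11
t_q=3/4 → seg 0, τ=3/4; S=4+-261/44·τ+0·τ²+41/44·τ³=-157/2816

  seg 0: a=4 b=-261/44 c=0 d=41/44
  seg 1: a=-1 b=-69/22 c=123/44 d=-43/88
  seg 2: a=0 b=24/11 c=-3/22 d=1/44
S(3/4) = -157/2816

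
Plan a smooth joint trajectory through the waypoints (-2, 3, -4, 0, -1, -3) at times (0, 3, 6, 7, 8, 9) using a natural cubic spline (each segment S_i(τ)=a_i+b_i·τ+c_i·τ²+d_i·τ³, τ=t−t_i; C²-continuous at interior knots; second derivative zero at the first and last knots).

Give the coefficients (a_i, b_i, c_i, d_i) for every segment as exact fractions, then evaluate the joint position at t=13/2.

  seg 0: a=-2 b=4513/1257 c=0 d=-806/3771
  seg 1: a=3 b=-2741/1257 c=-806/419 d=2354/3771
  seg 2: a=-4 b=3937/1257 c=1548/419 d=-3553/1257
  seg 3: a=0 b=2566/1257 c=-2005/419 d=2192/1257
  seg 4: a=-1 b=-2888/1257 c=187/419 d=-187/1257
S(13/2) = -6247/3352

Δ: Δ0=5/3, Δ1=-7/3, Δ2=4, Δ3=-1, Δ4=-2
row 1: diag=12, rhs=-24; c'=1/4, d'=-2
row 2: denom=8−3·1/4=29/4; d'=(38−3·-2)/(29/4)=176/29
row 3: denom=4−1·4/29=112/29; d'=(-30−1·176/29)/(112/29)=-523/56
row 4: denom=4−1·29/112=419/112; d'=(-6−1·-523/56)/(419/112)=374/419
back: M4=374/419
back: M3=-523/56−29/112·374/419=-4010/419
back: M2=176/29−4/29·-4010/419=3096/419
back: M1=-2−1/4·3096/419=-1612/419
M: M0=0, M1=-1612/419, M2=3096/419, M3=-4010/419, M4=374/419, M5=0
seg 0: a=-2, c=M0/2=0, d=(M1−M0)/(6·3)=-806/3771, b=Δ0−h0·(2M0+M1)/6=4513/1257
seg 1: a=3, c=M1/2=-806/419, d=(M2−M1)/(6·3)=2354/3771, b=Δ1−h1·(2M1+M2)/6=-2741/1257
seg 2: a=-4, c=M2/2=1548/419, d=(M3−M2)/(6·1)=-3553/1257, b=Δ2−h2·(2M2+M3)/6=3937/1257
seg 3: a=0, c=M3/2=-2005/419, d=(M4−M3)/(6·1)=2192/1257, b=Δ3−h3·(2M3+M4)/6=2566/1257
seg 4: a=-1, c=M4/2=187/419, d=(M5−M4)/(6·1)=-187/1257, b=Δ4−h4·(2M4+M5)/6=-2888/1257
t_q=13/2 → seg 2, τ=1/2; S=-4+3937/1257·τ+1548/419·τ²+-3553/1257·τ³=-6247/3352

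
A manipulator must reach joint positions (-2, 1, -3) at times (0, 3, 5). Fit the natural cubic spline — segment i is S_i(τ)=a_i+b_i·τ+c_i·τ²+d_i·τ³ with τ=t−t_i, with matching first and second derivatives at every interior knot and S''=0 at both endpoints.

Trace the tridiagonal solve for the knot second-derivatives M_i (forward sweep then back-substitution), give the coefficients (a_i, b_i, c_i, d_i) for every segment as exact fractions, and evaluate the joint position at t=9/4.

  seg 0: a=-2 b=19/10 c=0 d=-1/10
  seg 1: a=1 b=-4/5 c=-9/10 d=3/20
S(9/4) = 727/640

Δ: Δ0=1, Δ1=-2
row 1: diag=10, rhs=-18; c'=1/5, d'=-9/5
back: M1=-9/5
M: M0=0, M1=-9/5, M2=0
seg 0: a=-2, c=M0/2=0, d=(M1−M0)/(6·3)=-1/10, b=Δ0−h0·(2M0+M1)/6=19/10
seg 1: a=1, c=M1/2=-9/10, d=(M2−M1)/(6·2)=3/20, b=Δ1−h1·(2M1+M2)/6=-4/5
t_q=9/4 → seg 0, τ=9/4; S=-2+19/10·τ+0·τ²+-1/10·τ³=727/640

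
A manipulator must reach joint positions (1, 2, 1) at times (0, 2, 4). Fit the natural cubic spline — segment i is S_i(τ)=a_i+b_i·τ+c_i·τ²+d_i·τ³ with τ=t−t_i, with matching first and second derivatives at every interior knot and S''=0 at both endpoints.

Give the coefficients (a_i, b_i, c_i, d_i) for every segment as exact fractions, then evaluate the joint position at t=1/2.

  seg 0: a=1 b=3/4 c=0 d=-1/16
  seg 1: a=2 b=0 c=-3/8 d=1/16
S(1/2) = 175/128

Δ: Δ0=1/2, Δ1=-1/2
row 1: diag=8, rhs=-6; c'=1/4, d'=-3/4
back: M1=-3/4
M: M0=0, M1=-3/4, M2=0
seg 0: a=1, c=M0/2=0, d=(M1−M0)/(6·2)=-1/16, b=Δ0−h0·(2M0+M1)/6=3/4
seg 1: a=2, c=M1/2=-3/8, d=(M2−M1)/(6·2)=1/16, b=Δ1−h1·(2M1+M2)/6=0
t_q=1/2 → seg 0, τ=1/2; S=1+3/4·τ+0·τ²+-1/16·τ³=175/128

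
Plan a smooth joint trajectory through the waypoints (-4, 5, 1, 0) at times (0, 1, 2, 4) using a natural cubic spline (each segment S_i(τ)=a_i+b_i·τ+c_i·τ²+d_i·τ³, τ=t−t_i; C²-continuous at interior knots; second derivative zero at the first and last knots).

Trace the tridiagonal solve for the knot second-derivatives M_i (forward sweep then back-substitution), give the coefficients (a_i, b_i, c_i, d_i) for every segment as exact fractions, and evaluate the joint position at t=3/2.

Δ: Δ0=9, Δ1=-4, Δ2=-1/2
row 1: diag=4, rhs=-78; c'=1/4, d'=-39/2
row 2: denom=6−1·1/4=23/4; d'=(21−1·-39/2)/(23/4)=162/23
back: M2=162/23
back: M1=-39/2−1/4·162/23=-489/23
M: M0=0, M1=-489/23, M2=162/23, M3=0
seg 0: a=-4, c=M0/2=0, d=(M1−M0)/(6·1)=-163/46, b=Δ0−h0·(2M0+M1)/6=577/46
seg 1: a=5, c=M1/2=-489/46, d=(M2−M1)/(6·1)=217/46, b=Δ1−h1·(2M1+M2)/6=44/23
seg 2: a=1, c=M2/2=81/23, d=(M3−M2)/(6·2)=-27/46, b=Δ2−h2·(2M2+M3)/6=-239/46
t_q=3/2 → seg 1, τ=1/2; S=5+44/23·τ+-489/46·τ²+217/46·τ³=1431/368

  seg 0: a=-4 b=577/46 c=0 d=-163/46
  seg 1: a=5 b=44/23 c=-489/46 d=217/46
  seg 2: a=1 b=-239/46 c=81/23 d=-27/46
S(3/2) = 1431/368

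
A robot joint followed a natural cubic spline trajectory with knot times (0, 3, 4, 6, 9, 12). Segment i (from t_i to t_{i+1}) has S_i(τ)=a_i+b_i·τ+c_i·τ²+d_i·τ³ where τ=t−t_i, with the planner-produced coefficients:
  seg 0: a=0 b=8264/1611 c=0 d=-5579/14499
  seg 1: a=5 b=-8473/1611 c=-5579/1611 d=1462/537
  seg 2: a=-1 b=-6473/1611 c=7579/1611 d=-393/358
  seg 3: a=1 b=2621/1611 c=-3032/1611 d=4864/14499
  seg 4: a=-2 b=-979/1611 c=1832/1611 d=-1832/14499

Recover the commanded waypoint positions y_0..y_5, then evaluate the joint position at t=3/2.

y_0 = S_0(0) = a_0 = 0
y_1 = S_1(0) = a_1 = 5
y_2 = S_2(0) = a_2 = -1
y_3 = S_3(0) = a_3 = 1
y_4 = S_4(0) = a_4 = -2
y_5 = S_4(3) = 3
t_q=3/2 is in segment 0 (τ=3/2); S_0(τ)=9159/1432

y_0=0 y_1=5 y_2=-1 y_3=1 y_4=-2 y_5=3
S(3/2) = 9159/1432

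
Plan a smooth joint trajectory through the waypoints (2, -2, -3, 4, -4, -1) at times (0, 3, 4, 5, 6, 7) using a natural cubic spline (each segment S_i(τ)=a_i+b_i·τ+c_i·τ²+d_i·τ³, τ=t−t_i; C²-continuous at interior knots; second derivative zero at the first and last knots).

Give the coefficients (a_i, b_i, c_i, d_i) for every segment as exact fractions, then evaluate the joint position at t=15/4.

Δ: Δ0=-4/3, Δ1=-1, Δ2=7, Δ3=-8, Δ4=3
row 1: diag=8, rhs=2; c'=1/8, d'=1/4
row 2: denom=4−1·1/8=31/8; d'=(48−1·1/4)/(31/8)=382/31
row 3: denom=4−1·8/31=116/31; d'=(-90−1·382/31)/(116/31)=-793/29
row 4: denom=4−1·31/116=433/116; d'=(66−1·-793/29)/(433/116)=10828/433
back: M4=10828/433
back: M3=-793/29−31/116·10828/433=-14734/433
back: M2=382/31−8/31·-14734/433=9138/433
back: M1=1/4−1/8·9138/433=-1034/433
M: M0=0, M1=-1034/433, M2=9138/433, M3=-14734/433, M4=10828/433, M5=0
seg 0: a=2, c=M0/2=0, d=(M1−M0)/(6·3)=-517/3897, b=Δ0−h0·(2M0+M1)/6=-181/1299
seg 1: a=-2, c=M1/2=-517/433, d=(M2−M1)/(6·1)=5086/1299, b=Δ1−h1·(2M1+M2)/6=-4834/1299
seg 2: a=-3, c=M2/2=4569/433, d=(M3−M2)/(6·1)=-11936/1299, b=Δ2−h2·(2M2+M3)/6=7322/1299
seg 3: a=4, c=M3/2=-7367/433, d=(M4−M3)/(6·1)=12781/1299, b=Δ3−h3·(2M3+M4)/6=-1072/1299
seg 4: a=-4, c=M4/2=5414/433, d=(M5−M4)/(6·1)=-5414/1299, b=Δ4−h4·(2M4+M5)/6=-6931/1299
t_q=15/4 → seg 1, τ=3/4; S=-2+-4834/1299·τ+-517/433·τ²+5086/1299·τ³=-52803/13856

  seg 0: a=2 b=-181/1299 c=0 d=-517/3897
  seg 1: a=-2 b=-4834/1299 c=-517/433 d=5086/1299
  seg 2: a=-3 b=7322/1299 c=4569/433 d=-11936/1299
  seg 3: a=4 b=-1072/1299 c=-7367/433 d=12781/1299
  seg 4: a=-4 b=-6931/1299 c=5414/433 d=-5414/1299
S(15/4) = -52803/13856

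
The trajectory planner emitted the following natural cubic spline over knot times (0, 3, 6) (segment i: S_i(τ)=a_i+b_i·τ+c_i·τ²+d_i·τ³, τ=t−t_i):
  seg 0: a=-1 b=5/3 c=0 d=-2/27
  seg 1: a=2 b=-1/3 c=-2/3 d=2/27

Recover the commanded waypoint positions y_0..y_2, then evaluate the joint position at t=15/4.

y_0=-1 y_1=2 y_2=-3
S(15/4) = 45/32

y_0 = S_0(0) = a_0 = -1
y_1 = S_1(0) = a_1 = 2
y_2 = S_1(3) = -3
t_q=15/4 is in segment 1 (τ=3/4); S_1(τ)=45/32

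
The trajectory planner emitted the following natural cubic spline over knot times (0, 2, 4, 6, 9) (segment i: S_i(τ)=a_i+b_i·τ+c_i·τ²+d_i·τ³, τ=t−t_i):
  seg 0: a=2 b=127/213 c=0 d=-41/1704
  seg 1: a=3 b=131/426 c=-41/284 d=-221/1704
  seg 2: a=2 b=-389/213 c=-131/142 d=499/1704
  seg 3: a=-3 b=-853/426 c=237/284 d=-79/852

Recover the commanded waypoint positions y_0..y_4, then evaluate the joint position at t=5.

y_0 = S_0(0) = a_0 = 2
y_1 = S_1(0) = a_1 = 3
y_2 = S_2(0) = a_2 = 2
y_3 = S_3(0) = a_3 = -3
y_4 = S_3(3) = -4
t_q=5 is in segment 2 (τ=1); S_2(τ)=-259/568

y_0=2 y_1=3 y_2=2 y_3=-3 y_4=-4
S(5) = -259/568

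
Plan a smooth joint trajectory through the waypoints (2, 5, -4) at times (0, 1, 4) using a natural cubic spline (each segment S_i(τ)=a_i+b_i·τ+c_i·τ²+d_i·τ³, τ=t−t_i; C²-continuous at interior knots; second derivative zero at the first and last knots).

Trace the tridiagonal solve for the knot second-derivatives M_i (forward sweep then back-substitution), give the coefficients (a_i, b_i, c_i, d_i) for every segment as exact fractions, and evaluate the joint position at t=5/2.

  seg 0: a=2 b=15/4 c=0 d=-3/4
  seg 1: a=5 b=3/2 c=-9/4 d=1/4
S(5/2) = 97/32

Δ: Δ0=3, Δ1=-3
row 1: diag=8, rhs=-36; c'=3/8, d'=-9/2
back: M1=-9/2
M: M0=0, M1=-9/2, M2=0
seg 0: a=2, c=M0/2=0, d=(M1−M0)/(6·1)=-3/4, b=Δ0−h0·(2M0+M1)/6=15/4
seg 1: a=5, c=M1/2=-9/4, d=(M2−M1)/(6·3)=1/4, b=Δ1−h1·(2M1+M2)/6=3/2
t_q=5/2 → seg 1, τ=3/2; S=5+3/2·τ+-9/4·τ²+1/4·τ³=97/32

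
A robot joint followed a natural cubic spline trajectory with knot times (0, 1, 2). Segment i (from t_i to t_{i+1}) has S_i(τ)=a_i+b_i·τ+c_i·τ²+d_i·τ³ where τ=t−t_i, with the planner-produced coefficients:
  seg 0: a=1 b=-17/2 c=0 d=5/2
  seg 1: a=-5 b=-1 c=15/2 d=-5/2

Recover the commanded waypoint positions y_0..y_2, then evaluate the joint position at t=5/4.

y_0 = S_0(0) = a_0 = 1
y_1 = S_1(0) = a_1 = -5
y_2 = S_1(1) = -1
t_q=5/4 is in segment 1 (τ=1/4); S_1(τ)=-617/128

y_0=1 y_1=-5 y_2=-1
S(5/4) = -617/128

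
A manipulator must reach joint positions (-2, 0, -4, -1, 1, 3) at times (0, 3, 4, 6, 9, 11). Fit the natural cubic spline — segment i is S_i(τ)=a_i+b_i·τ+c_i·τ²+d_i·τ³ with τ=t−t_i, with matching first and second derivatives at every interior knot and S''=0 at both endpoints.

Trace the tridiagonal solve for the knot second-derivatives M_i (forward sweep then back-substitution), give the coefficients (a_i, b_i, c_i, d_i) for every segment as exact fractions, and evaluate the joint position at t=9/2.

Δ: Δ0=2/3, Δ1=-4, Δ2=3/2, Δ3=2/3, Δ4=1
row 1: diag=8, rhs=-28; c'=1/8, d'=-7/2
row 2: denom=6−1·1/8=47/8; d'=(33−1·-7/2)/(47/8)=292/47
row 3: denom=10−2·16/47=438/47; d'=(-5−2·292/47)/(438/47)=-273/146
row 4: denom=10−3·47/146=1319/146; d'=(2−3·-273/146)/(1319/146)=1111/1319
back: M4=1111/1319
back: M3=-273/146−47/146·1111/1319=-2824/1319
back: M2=292/47−16/47·-2824/1319=9156/1319
back: M1=-7/2−1/8·9156/1319=-5761/1319
M: M0=0, M1=-5761/1319, M2=9156/1319, M3=-2824/1319, M4=1111/1319, M5=0
seg 0: a=-2, c=M0/2=0, d=(M1−M0)/(6·3)=-5761/23742, b=Δ0−h0·(2M0+M1)/6=22559/7914
seg 1: a=0, c=M1/2=-5761/2638, d=(M2−M1)/(6·1)=14917/7914, b=Δ1−h1·(2M1+M2)/6=-14645/3957
seg 2: a=-4, c=M2/2=4578/1319, d=(M3−M2)/(6·2)=-2995/3957, b=Δ2−h2·(2M2+M3)/6=-19105/7914
seg 3: a=-1, c=M3/2=-1412/1319, d=(M4−M3)/(6·3)=3935/23742, b=Δ3−h3·(2M3+M4)/6=18887/7914
seg 4: a=1, c=M4/2=1111/2638, d=(M5−M4)/(6·2)=-1111/15828, b=Δ4−h4·(2M4+M5)/6=1735/3957
t_q=9/2 → seg 2, τ=1/2; S=-4+-19105/7914·τ+4578/1319·τ²+-2995/3957·τ³=-46787/10552

  seg 0: a=-2 b=22559/7914 c=0 d=-5761/23742
  seg 1: a=0 b=-14645/3957 c=-5761/2638 d=14917/7914
  seg 2: a=-4 b=-19105/7914 c=4578/1319 d=-2995/3957
  seg 3: a=-1 b=18887/7914 c=-1412/1319 d=3935/23742
  seg 4: a=1 b=1735/3957 c=1111/2638 d=-1111/15828
S(9/2) = -46787/10552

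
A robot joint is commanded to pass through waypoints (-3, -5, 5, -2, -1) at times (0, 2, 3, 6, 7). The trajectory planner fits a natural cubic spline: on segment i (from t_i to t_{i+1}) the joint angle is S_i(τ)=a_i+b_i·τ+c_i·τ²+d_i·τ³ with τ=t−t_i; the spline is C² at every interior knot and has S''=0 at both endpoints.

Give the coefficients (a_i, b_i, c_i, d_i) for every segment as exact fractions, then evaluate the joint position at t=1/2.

  seg 0: a=-3 b=-2624/483 c=0 d=2141/1932
  seg 1: a=-5 b=3799/483 c=2141/322 d=-623/138
  seg 2: a=5 b=7361/966 c=-1110/161 d=3455/2898
  seg 3: a=-2 b=-752/483 c=1235/322 d=-1235/966
S(1/2) = -28737/5152

Δ: Δ0=-1, Δ1=10, Δ2=-7/3, Δ3=1
row 1: diag=6, rhs=66; c'=1/6, d'=11
row 2: denom=8−1·1/6=47/6; d'=(-74−1·11)/(47/6)=-510/47
row 3: denom=8−3·18/47=322/47; d'=(20−3·-510/47)/(322/47)=1235/161
back: M3=1235/161
back: M2=-510/47−18/47·1235/161=-2220/161
back: M1=11−1/6·-2220/161=2141/161
M: M0=0, M1=2141/161, M2=-2220/161, M3=1235/161, M4=0
seg 0: a=-3, c=M0/2=0, d=(M1−M0)/(6·2)=2141/1932, b=Δ0−h0·(2M0+M1)/6=-2624/483
seg 1: a=-5, c=M1/2=2141/322, d=(M2−M1)/(6·1)=-623/138, b=Δ1−h1·(2M1+M2)/6=3799/483
seg 2: a=5, c=M2/2=-1110/161, d=(M3−M2)/(6·3)=3455/2898, b=Δ2−h2·(2M2+M3)/6=7361/966
seg 3: a=-2, c=M3/2=1235/322, d=(M4−M3)/(6·1)=-1235/966, b=Δ3−h3·(2M3+M4)/6=-752/483
t_q=1/2 → seg 0, τ=1/2; S=-3+-2624/483·τ+0·τ²+2141/1932·τ³=-28737/5152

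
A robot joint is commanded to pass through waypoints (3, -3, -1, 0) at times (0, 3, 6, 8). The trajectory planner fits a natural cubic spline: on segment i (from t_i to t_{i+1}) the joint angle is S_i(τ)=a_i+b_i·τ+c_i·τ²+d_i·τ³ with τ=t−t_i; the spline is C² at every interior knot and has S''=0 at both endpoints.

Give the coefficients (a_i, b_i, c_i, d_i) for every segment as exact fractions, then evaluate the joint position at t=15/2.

Δ: Δ0=-2, Δ1=2/3, Δ2=1/2
row 1: diag=12, rhs=16; c'=1/4, d'=4/3
row 2: denom=10−3·1/4=37/4; d'=(-1−3·4/3)/(37/4)=-20/37
back: M2=-20/37
back: M1=4/3−1/4·-20/37=163/111
M: M0=0, M1=163/111, M2=-20/37, M3=0
seg 0: a=3, c=M0/2=0, d=(M1−M0)/(6·3)=163/1998, b=Δ0−h0·(2M0+M1)/6=-607/222
seg 1: a=-3, c=M1/2=163/222, d=(M2−M1)/(6·3)=-223/1998, b=Δ1−h1·(2M1+M2)/6=-59/111
seg 2: a=-1, c=M2/2=-10/37, d=(M3−M2)/(6·2)=5/111, b=Δ2−h2·(2M2+M3)/6=191/222
t_q=15/2 → seg 2, τ=3/2; S=-1+191/222·τ+-10/37·τ²+5/111·τ³=-49/296

  seg 0: a=3 b=-607/222 c=0 d=163/1998
  seg 1: a=-3 b=-59/111 c=163/222 d=-223/1998
  seg 2: a=-1 b=191/222 c=-10/37 d=5/111
S(15/2) = -49/296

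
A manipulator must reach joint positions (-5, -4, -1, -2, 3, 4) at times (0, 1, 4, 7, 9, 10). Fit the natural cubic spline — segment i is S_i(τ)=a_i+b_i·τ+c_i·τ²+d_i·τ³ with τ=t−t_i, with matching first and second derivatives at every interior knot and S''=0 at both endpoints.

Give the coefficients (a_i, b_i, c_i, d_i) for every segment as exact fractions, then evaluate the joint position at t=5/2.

  seg 0: a=-5 b=1009/1110 c=0 d=101/1110
  seg 1: a=-4 b=656/555 c=101/370 d=-1111/9990
  seg 2: a=-1 b=-203/1110 c=-404/555 d=61/270
  seg 3: a=-2 b=172/111 c=483/370 d=-1843/4440
  seg 4: a=3 b=1987/1110 c=-877/740 d=877/2220
S(5/2) = -1177/592

Δ: Δ0=1, Δ1=1, Δ2=-1/3, Δ3=5/2, Δ4=1
row 1: diag=8, rhs=0; c'=3/8, d'=0
row 2: denom=12−3·3/8=87/8; d'=(-8−3·0)/(87/8)=-64/87
row 3: denom=10−3·8/29=266/29; d'=(17−3·-64/87)/(266/29)=557/266
row 4: denom=6−2·29/133=740/133; d'=(-9−2·557/266)/(740/133)=-877/370
back: M4=-877/370
back: M3=557/266−29/133·-877/370=483/185
back: M2=-64/87−8/29·483/185=-808/555
back: M1=0−3/8·-808/555=101/185
M: M0=0, M1=101/185, M2=-808/555, M3=483/185, M4=-877/370, M5=0
seg 0: a=-5, c=M0/2=0, d=(M1−M0)/(6·1)=101/1110, b=Δ0−h0·(2M0+M1)/6=1009/1110
seg 1: a=-4, c=M1/2=101/370, d=(M2−M1)/(6·3)=-1111/9990, b=Δ1−h1·(2M1+M2)/6=656/555
seg 2: a=-1, c=M2/2=-404/555, d=(M3−M2)/(6·3)=61/270, b=Δ2−h2·(2M2+M3)/6=-203/1110
seg 3: a=-2, c=M3/2=483/370, d=(M4−M3)/(6·2)=-1843/4440, b=Δ3−h3·(2M3+M4)/6=172/111
seg 4: a=3, c=M4/2=-877/740, d=(M5−M4)/(6·1)=877/2220, b=Δ4−h4·(2M4+M5)/6=1987/1110
t_q=5/2 → seg 1, τ=3/2; S=-4+656/555·τ+101/370·τ²+-1111/9990·τ³=-1177/592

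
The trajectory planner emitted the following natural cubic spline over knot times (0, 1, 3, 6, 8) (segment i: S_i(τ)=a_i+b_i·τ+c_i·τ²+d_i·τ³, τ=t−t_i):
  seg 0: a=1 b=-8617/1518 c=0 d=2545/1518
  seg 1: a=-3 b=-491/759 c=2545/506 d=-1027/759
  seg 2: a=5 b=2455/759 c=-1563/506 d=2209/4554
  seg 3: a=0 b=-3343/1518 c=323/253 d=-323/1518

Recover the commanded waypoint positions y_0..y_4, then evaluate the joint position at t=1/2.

y_0 = S_0(0) = a_0 = 1
y_1 = S_1(0) = a_1 = -3
y_2 = S_2(0) = a_2 = 5
y_3 = S_3(0) = a_3 = 0
y_4 = S_3(2) = -1
t_q=1/2 is in segment 0 (τ=1/2); S_0(τ)=-6593/4048

y_0=1 y_1=-3 y_2=5 y_3=0 y_4=-1
S(1/2) = -6593/4048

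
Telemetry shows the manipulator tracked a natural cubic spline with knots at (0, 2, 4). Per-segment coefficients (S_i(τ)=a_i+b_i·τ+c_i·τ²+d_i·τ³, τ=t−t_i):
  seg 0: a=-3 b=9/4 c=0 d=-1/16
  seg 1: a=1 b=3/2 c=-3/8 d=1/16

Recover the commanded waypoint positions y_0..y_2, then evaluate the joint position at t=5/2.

y_0 = S_0(0) = a_0 = -3
y_1 = S_1(0) = a_1 = 1
y_2 = S_1(2) = 3
t_q=5/2 is in segment 1 (τ=1/2); S_1(τ)=213/128

y_0=-3 y_1=1 y_2=3
S(5/2) = 213/128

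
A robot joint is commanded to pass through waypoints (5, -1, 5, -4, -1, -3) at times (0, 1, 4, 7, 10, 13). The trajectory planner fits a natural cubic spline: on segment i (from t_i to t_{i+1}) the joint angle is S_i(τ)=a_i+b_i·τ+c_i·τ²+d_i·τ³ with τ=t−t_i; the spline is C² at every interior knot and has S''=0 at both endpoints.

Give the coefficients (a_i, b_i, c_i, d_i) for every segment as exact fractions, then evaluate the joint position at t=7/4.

Δ: Δ0=-6, Δ1=2, Δ2=-3, Δ3=1, Δ4=-2/3
row 1: diag=8, rhs=48; c'=3/8, d'=6
row 2: denom=12−3·3/8=87/8; d'=(-30−3·6)/(87/8)=-128/29
row 3: denom=12−3·8/29=324/29; d'=(24−3·-128/29)/(324/29)=10/3
row 4: denom=12−3·29/108=403/36; d'=(-10−3·10/3)/(403/36)=-720/403
back: M4=-720/403
back: M3=10/3−29/108·-720/403=4610/1209
back: M2=-128/29−8/29·4610/1209=-6608/1209
back: M1=6−3/8·-6608/1209=3244/403
M: M0=0, M1=3244/403, M2=-6608/1209, M3=4610/1209, M4=-720/403, M5=0
seg 0: a=5, c=M0/2=0, d=(M1−M0)/(6·1)=1622/1209, b=Δ0−h0·(2M0+M1)/6=-8876/1209
seg 1: a=-1, c=M1/2=1622/403, d=(M2−M1)/(6·3)=-8170/10881, b=Δ1−h1·(2M1+M2)/6=-4010/1209
seg 2: a=5, c=M2/2=-3304/1209, d=(M3−M2)/(6·3)=5609/10881, b=Δ2−h2·(2M2+M3)/6=52/93
seg 3: a=-4, c=M3/2=2305/1209, d=(M4−M3)/(6·3)=-3385/10881, b=Δ3−h3·(2M3+M4)/6=-2321/1209
seg 4: a=-1, c=M4/2=-360/403, d=(M5−M4)/(6·3)=40/403, b=Δ4−h4·(2M4+M5)/6=1354/1209
t_q=7/4 → seg 1, τ=3/4; S=-1+-4010/1209·τ+1622/403·τ²+-8170/10881·τ³=-19865/12896

  seg 0: a=5 b=-8876/1209 c=0 d=1622/1209
  seg 1: a=-1 b=-4010/1209 c=1622/403 d=-8170/10881
  seg 2: a=5 b=52/93 c=-3304/1209 d=5609/10881
  seg 3: a=-4 b=-2321/1209 c=2305/1209 d=-3385/10881
  seg 4: a=-1 b=1354/1209 c=-360/403 d=40/403
S(7/4) = -19865/12896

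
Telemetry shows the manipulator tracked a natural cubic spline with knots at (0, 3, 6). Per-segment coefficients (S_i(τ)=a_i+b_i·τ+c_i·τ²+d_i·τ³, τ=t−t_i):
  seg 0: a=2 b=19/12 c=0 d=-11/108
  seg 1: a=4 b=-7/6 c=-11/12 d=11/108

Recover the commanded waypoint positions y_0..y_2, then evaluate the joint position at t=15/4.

y_0=2 y_1=4 y_2=-5
S(15/4) = 679/256

y_0 = S_0(0) = a_0 = 2
y_1 = S_1(0) = a_1 = 4
y_2 = S_1(3) = -5
t_q=15/4 is in segment 1 (τ=3/4); S_1(τ)=679/256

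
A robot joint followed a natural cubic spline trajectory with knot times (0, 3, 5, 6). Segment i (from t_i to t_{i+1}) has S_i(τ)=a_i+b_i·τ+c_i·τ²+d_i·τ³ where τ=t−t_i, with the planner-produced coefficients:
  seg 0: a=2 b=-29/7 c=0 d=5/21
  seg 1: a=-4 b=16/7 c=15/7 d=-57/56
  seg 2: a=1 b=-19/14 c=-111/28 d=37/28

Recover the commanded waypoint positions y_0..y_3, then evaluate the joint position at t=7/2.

y_0 = S_0(0) = a_0 = 2
y_1 = S_1(0) = a_1 = -4
y_2 = S_2(0) = a_2 = 1
y_3 = S_2(1) = -3
t_q=7/2 is in segment 1 (τ=1/2); S_1(τ)=-1097/448

y_0=2 y_1=-4 y_2=1 y_3=-3
S(7/2) = -1097/448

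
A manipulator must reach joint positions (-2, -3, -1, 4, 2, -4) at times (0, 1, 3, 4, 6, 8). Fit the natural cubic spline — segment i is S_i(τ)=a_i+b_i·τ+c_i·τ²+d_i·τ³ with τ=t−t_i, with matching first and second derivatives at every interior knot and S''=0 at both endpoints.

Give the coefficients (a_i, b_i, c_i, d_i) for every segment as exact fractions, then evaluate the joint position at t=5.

Δ: Δ0=-1, Δ1=1, Δ2=5, Δ3=-1, Δ4=-3
row 1: diag=6, rhs=12; c'=1/3, d'=2
row 2: denom=6−2·1/3=16/3; d'=(24−2·2)/(16/3)=15/4
row 3: denom=6−1·3/16=93/16; d'=(-36−1·15/4)/(93/16)=-212/31
row 4: denom=8−2·32/93=680/93; d'=(-12−2·-212/31)/(680/93)=39/170
back: M4=39/170
back: M3=-212/31−32/93·39/170=-588/85
back: M2=15/4−3/16·-588/85=429/85
back: M1=2−1/3·429/85=27/85
M: M0=0, M1=27/85, M2=429/85, M3=-588/85, M4=39/170, M5=0
seg 0: a=-2, c=M0/2=0, d=(M1−M0)/(6·1)=9/170, b=Δ0−h0·(2M0+M1)/6=-179/170
seg 1: a=-3, c=M1/2=27/170, d=(M2−M1)/(6·2)=67/170, b=Δ1−h1·(2M1+M2)/6=-76/85
seg 2: a=-1, c=M2/2=429/170, d=(M3−M2)/(6·1)=-339/170, b=Δ2−h2·(2M2+M3)/6=76/17
seg 3: a=4, c=M3/2=-294/85, d=(M4−M3)/(6·2)=81/136, b=Δ3−h3·(2M3+M4)/6=601/170
seg 4: a=2, c=M4/2=39/340, d=(M5−M4)/(6·2)=-13/680, b=Δ4−h4·(2M4+M5)/6=-268/85
t_q=5 → seg 3, τ=1; S=4+601/170·τ+-294/85·τ²+81/136·τ³=3177/680

  seg 0: a=-2 b=-179/170 c=0 d=9/170
  seg 1: a=-3 b=-76/85 c=27/170 d=67/170
  seg 2: a=-1 b=76/17 c=429/170 d=-339/170
  seg 3: a=4 b=601/170 c=-294/85 d=81/136
  seg 4: a=2 b=-268/85 c=39/340 d=-13/680
S(5) = 3177/680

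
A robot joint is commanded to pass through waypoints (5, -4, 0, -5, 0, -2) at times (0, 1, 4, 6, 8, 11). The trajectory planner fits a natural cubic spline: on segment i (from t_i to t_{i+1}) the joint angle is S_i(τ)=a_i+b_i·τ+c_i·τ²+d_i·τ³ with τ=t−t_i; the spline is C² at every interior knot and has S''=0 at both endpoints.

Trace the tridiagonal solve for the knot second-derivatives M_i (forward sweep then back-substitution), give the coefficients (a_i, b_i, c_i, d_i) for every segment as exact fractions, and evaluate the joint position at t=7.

Δ: Δ0=-9, Δ1=4/3, Δ2=-5/2, Δ3=5/2, Δ4=-2/3
row 1: diag=8, rhs=62; c'=3/8, d'=31/4
row 2: denom=10−3·3/8=71/8; d'=(-23−3·31/4)/(71/8)=-370/71
row 3: denom=8−2·16/71=536/71; d'=(30−2·-370/71)/(536/71)=1435/268
row 4: denom=10−2·71/268=1269/134; d'=(-19−2·1435/268)/(1269/134)=-1327/423
back: M4=-1327/423
back: M3=1435/268−71/268·-1327/423=5233/846
back: M2=-370/71−16/71·5233/846=-2794/423
back: M1=31/4−3/8·-2794/423=1442/141
M: M0=0, M1=1442/141, M2=-2794/423, M3=5233/846, M4=-1327/423, M5=0
seg 0: a=5, c=M0/2=0, d=(M1−M0)/(6·1)=721/423, b=Δ0−h0·(2M0+M1)/6=-4528/423
seg 1: a=-4, c=M1/2=721/141, d=(M2−M1)/(6·3)=-3560/3807, b=Δ1−h1·(2M1+M2)/6=-2365/423
seg 2: a=0, c=M2/2=-1397/423, d=(M3−M2)/(6·2)=3607/3384, b=Δ2−h2·(2M2+M3)/6=-67/423
seg 3: a=-5, c=M3/2=5233/1692, d=(M4−M3)/(6·2)=-2629/3384, b=Δ3−h3·(2M3+M4)/6=-163/282
seg 4: a=0, c=M4/2=-1327/846, d=(M5−M4)/(6·3)=1327/7614, b=Δ4−h4·(2M4+M5)/6=1045/423
t_q=7 → seg 3, τ=1; S=-5+-163/282·τ+5233/1692·τ²+-2629/3384·τ³=-11039/3384

  seg 0: a=5 b=-4528/423 c=0 d=721/423
  seg 1: a=-4 b=-2365/423 c=721/141 d=-3560/3807
  seg 2: a=0 b=-67/423 c=-1397/423 d=3607/3384
  seg 3: a=-5 b=-163/282 c=5233/1692 d=-2629/3384
  seg 4: a=0 b=1045/423 c=-1327/846 d=1327/7614
S(7) = -11039/3384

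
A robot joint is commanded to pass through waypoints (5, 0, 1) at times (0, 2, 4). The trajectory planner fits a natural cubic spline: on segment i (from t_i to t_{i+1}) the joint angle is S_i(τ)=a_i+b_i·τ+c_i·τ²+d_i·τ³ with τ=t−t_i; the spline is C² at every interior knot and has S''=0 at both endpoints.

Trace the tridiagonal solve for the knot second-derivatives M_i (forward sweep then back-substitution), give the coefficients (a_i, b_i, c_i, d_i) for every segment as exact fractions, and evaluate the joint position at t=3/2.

  seg 0: a=5 b=-13/4 c=0 d=3/16
  seg 1: a=0 b=-1 c=9/8 d=-3/16
S(3/2) = 97/128

Δ: Δ0=-5/2, Δ1=1/2
row 1: diag=8, rhs=18; c'=1/4, d'=9/4
back: M1=9/4
M: M0=0, M1=9/4, M2=0
seg 0: a=5, c=M0/2=0, d=(M1−M0)/(6·2)=3/16, b=Δ0−h0·(2M0+M1)/6=-13/4
seg 1: a=0, c=M1/2=9/8, d=(M2−M1)/(6·2)=-3/16, b=Δ1−h1·(2M1+M2)/6=-1
t_q=3/2 → seg 0, τ=3/2; S=5+-13/4·τ+0·τ²+3/16·τ³=97/128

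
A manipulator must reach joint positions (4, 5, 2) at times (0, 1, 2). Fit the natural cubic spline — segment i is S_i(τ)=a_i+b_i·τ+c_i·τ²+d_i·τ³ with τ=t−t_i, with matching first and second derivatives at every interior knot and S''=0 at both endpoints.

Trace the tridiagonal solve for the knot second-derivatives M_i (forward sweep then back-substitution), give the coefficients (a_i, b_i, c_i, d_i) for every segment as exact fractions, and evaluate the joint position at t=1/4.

  seg 0: a=4 b=2 c=0 d=-1
  seg 1: a=5 b=-1 c=-3 d=1
S(1/4) = 287/64

Δ: Δ0=1, Δ1=-3
row 1: diag=4, rhs=-24; c'=1/4, d'=-6
back: M1=-6
M: M0=0, M1=-6, M2=0
seg 0: a=4, c=M0/2=0, d=(M1−M0)/(6·1)=-1, b=Δ0−h0·(2M0+M1)/6=2
seg 1: a=5, c=M1/2=-3, d=(M2−M1)/(6·1)=1, b=Δ1−h1·(2M1+M2)/6=-1
t_q=1/4 → seg 0, τ=1/4; S=4+2·τ+0·τ²+-1·τ³=287/64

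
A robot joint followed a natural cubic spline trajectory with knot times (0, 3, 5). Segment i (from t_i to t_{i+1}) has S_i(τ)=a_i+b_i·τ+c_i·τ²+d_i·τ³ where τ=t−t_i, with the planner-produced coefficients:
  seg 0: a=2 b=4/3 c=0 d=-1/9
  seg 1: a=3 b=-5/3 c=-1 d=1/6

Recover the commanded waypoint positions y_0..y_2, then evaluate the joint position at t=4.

y_0=2 y_1=3 y_2=-3
S(4) = 1/2

y_0 = S_0(0) = a_0 = 2
y_1 = S_1(0) = a_1 = 3
y_2 = S_1(2) = -3
t_q=4 is in segment 1 (τ=1); S_1(τ)=1/2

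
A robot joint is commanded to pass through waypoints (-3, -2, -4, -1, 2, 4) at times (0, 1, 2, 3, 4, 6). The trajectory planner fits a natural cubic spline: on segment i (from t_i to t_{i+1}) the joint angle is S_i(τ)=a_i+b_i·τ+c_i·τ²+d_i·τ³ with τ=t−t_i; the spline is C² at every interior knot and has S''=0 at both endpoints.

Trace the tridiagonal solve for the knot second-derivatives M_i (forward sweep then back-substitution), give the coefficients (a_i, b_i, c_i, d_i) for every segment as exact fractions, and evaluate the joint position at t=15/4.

  seg 0: a=-3 b=692/321 c=0 d=-371/321
  seg 1: a=-2 b=-421/321 c=-371/107 d=892/321
  seg 2: a=-4 b=29/321 c=521/107 d=-629/321
  seg 3: a=-1 b=1268/321 c=-108/107 d=19/321
  seg 4: a=2 b=677/321 c=-89/107 d=89/642
S(15/4) = 9723/6848

Δ: Δ0=1, Δ1=-2, Δ2=3, Δ3=3, Δ4=1
row 1: diag=4, rhs=-18; c'=1/4, d'=-9/2
row 2: denom=4−1·1/4=15/4; d'=(30−1·-9/2)/(15/4)=46/5
row 3: denom=4−1·4/15=56/15; d'=(0−1·46/5)/(56/15)=-69/28
row 4: denom=6−1·15/56=321/56; d'=(-12−1·-69/28)/(321/56)=-178/107
back: M4=-178/107
back: M3=-69/28−15/56·-178/107=-216/107
back: M2=46/5−4/15·-216/107=1042/107
back: M1=-9/2−1/4·1042/107=-742/107
M: M0=0, M1=-742/107, M2=1042/107, M3=-216/107, M4=-178/107, M5=0
seg 0: a=-3, c=M0/2=0, d=(M1−M0)/(6·1)=-371/321, b=Δ0−h0·(2M0+M1)/6=692/321
seg 1: a=-2, c=M1/2=-371/107, d=(M2−M1)/(6·1)=892/321, b=Δ1−h1·(2M1+M2)/6=-421/321
seg 2: a=-4, c=M2/2=521/107, d=(M3−M2)/(6·1)=-629/321, b=Δ2−h2·(2M2+M3)/6=29/321
seg 3: a=-1, c=M3/2=-108/107, d=(M4−M3)/(6·1)=19/321, b=Δ3−h3·(2M3+M4)/6=1268/321
seg 4: a=2, c=M4/2=-89/107, d=(M5−M4)/(6·2)=89/642, b=Δ4−h4·(2M4+M5)/6=677/321
t_q=15/4 → seg 3, τ=3/4; S=-1+1268/321·τ+-108/107·τ²+19/321·τ³=9723/6848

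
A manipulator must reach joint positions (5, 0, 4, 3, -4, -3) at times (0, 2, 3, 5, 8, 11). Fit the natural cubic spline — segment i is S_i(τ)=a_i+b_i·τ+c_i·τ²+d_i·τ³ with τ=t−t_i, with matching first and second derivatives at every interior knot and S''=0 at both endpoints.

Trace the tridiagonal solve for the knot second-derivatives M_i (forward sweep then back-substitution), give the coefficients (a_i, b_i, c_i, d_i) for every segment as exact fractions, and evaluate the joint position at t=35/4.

Δ: Δ0=-5/2, Δ1=4, Δ2=-1/2, Δ3=-7/3, Δ4=1/3
row 1: diag=6, rhs=39; c'=1/6, d'=13/2
row 2: denom=6−1·1/6=35/6; d'=(-27−1·13/2)/(35/6)=-201/35
row 3: denom=10−2·12/35=326/35; d'=(-11−2·-201/35)/(326/35)=17/326
row 4: denom=12−3·105/326=3597/326; d'=(16−3·17/326)/(3597/326)=5165/3597
back: M4=5165/3597
back: M3=17/326−105/326·5165/3597=-492/1199
back: M2=-201/35−12/35·-492/1199=-6717/1199
back: M1=13/2−1/6·-6717/1199=8913/1199
M: M0=0, M1=8913/1199, M2=-6717/1199, M3=-492/1199, M4=5165/3597, M5=0
seg 0: a=5, c=M0/2=0, d=(M1−M0)/(6·2)=2971/4796, b=Δ0−h0·(2M0+M1)/6=-11937/2398
seg 1: a=0, c=M1/2=8913/2398, d=(M2−M1)/(6·1)=-2605/1199, b=Δ1−h1·(2M1+M2)/6=5889/2398
seg 2: a=4, c=M2/2=-6717/2398, d=(M3−M2)/(6·2)=2075/4796, b=Δ2−h2·(2M2+M3)/6=735/218
seg 3: a=3, c=M3/2=-246/1199, d=(M4−M3)/(6·3)=6641/64746, b=Δ3−h3·(2M3+M4)/6=-6333/2398
seg 4: a=-4, c=M4/2=5165/7194, d=(M5−M4)/(6·3)=-5165/64746, b=Δ4−h4·(2M4+M5)/6=-1322/1199
t_q=35/4 → seg 4, τ=3/4; S=-4+-1322/1199·τ+5165/7194·τ²+-5165/64746·τ³=-683985/153472

  seg 0: a=5 b=-11937/2398 c=0 d=2971/4796
  seg 1: a=0 b=5889/2398 c=8913/2398 d=-2605/1199
  seg 2: a=4 b=735/218 c=-6717/2398 d=2075/4796
  seg 3: a=3 b=-6333/2398 c=-246/1199 d=6641/64746
  seg 4: a=-4 b=-1322/1199 c=5165/7194 d=-5165/64746
S(35/4) = -683985/153472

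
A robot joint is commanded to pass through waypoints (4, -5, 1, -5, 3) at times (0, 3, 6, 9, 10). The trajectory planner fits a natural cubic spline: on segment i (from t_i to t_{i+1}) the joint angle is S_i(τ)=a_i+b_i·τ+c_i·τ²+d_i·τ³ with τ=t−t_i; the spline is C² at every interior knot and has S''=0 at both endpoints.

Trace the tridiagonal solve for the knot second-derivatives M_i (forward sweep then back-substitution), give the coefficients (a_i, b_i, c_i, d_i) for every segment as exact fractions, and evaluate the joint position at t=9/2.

Δ: Δ0=-3, Δ1=2, Δ2=-2, Δ3=8
row 1: diag=12, rhs=30; c'=1/4, d'=5/2
row 2: denom=12−3·1/4=45/4; d'=(-24−3·5/2)/(45/4)=-14/5
row 3: denom=8−3·4/15=36/5; d'=(60−3·-14/5)/(36/5)=19/2
back: M3=19/2
back: M2=-14/5−4/15·19/2=-16/3
back: M1=5/2−1/4·-16/3=23/6
M: M0=0, M1=23/6, M2=-16/3, M3=19/2, M4=0
seg 0: a=4, c=M0/2=0, d=(M1−M0)/(6·3)=23/108, b=Δ0−h0·(2M0+M1)/6=-59/12
seg 1: a=-5, c=M1/2=23/12, d=(M2−M1)/(6·3)=-55/108, b=Δ1−h1·(2M1+M2)/6=5/6
seg 2: a=1, c=M2/2=-8/3, d=(M3−M2)/(6·3)=89/108, b=Δ2−h2·(2M2+M3)/6=-17/12
seg 3: a=-5, c=M3/2=19/4, d=(M4−M3)/(6·1)=-19/12, b=Δ3−h3·(2M3+M4)/6=29/6
t_q=9/2 → seg 1, τ=3/2; S=-5+5/6·τ+23/12·τ²+-55/108·τ³=-37/32

  seg 0: a=4 b=-59/12 c=0 d=23/108
  seg 1: a=-5 b=5/6 c=23/12 d=-55/108
  seg 2: a=1 b=-17/12 c=-8/3 d=89/108
  seg 3: a=-5 b=29/6 c=19/4 d=-19/12
S(9/2) = -37/32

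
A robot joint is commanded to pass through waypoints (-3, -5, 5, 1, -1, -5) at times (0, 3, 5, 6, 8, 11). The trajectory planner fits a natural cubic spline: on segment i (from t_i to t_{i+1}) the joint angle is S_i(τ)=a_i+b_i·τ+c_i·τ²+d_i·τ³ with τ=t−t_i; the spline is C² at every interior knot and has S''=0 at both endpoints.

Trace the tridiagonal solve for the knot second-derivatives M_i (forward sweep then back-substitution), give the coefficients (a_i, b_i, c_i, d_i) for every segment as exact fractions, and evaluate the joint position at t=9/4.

Δ: Δ0=-2/3, Δ1=5, Δ2=-4, Δ3=-1, Δ4=-4/3
row 1: diag=10, rhs=34; c'=1/5, d'=17/5
row 2: denom=6−2·1/5=28/5; d'=(-54−2·17/5)/(28/5)=-76/7
row 3: denom=6−1·5/28=163/28; d'=(18−1·-76/7)/(163/28)=808/163
row 4: denom=10−2·56/163=1518/163; d'=(-2−2·808/163)/(1518/163)=-971/759
back: M4=-971/759
back: M3=808/163−56/163·-971/759=4096/759
back: M2=-76/7−5/28·4096/759=-8972/759
back: M1=17/5−1/5·-8972/759=4375/759
M: M0=0, M1=4375/759, M2=-8972/759, M3=4096/759, M4=-971/759, M5=0
seg 0: a=-3, c=M0/2=0, d=(M1−M0)/(6·3)=4375/13662, b=Δ0−h0·(2M0+M1)/6=-5387/1518
seg 1: a=-5, c=M1/2=4375/1518, d=(M2−M1)/(6·2)=-1483/1012, b=Δ1−h1·(2M1+M2)/6=3869/759
seg 2: a=5, c=M2/2=-4486/759, d=(M3−M2)/(6·1)=66/23, b=Δ2−h2·(2M2+M3)/6=-728/759
seg 3: a=1, c=M3/2=2048/759, d=(M4−M3)/(6·2)=-563/1012, b=Δ3−h3·(2M3+M4)/6=-3166/759
seg 4: a=-1, c=M4/2=-971/1518, d=(M5−M4)/(6·3)=971/13662, b=Δ4−h4·(2M4+M5)/6=-41/759
t_q=9/4 → seg 0, τ=9/4; S=-3+-5387/1518·τ+0·τ²+4375/13662·τ³=-237603/32384

  seg 0: a=-3 b=-5387/1518 c=0 d=4375/13662
  seg 1: a=-5 b=3869/759 c=4375/1518 d=-1483/1012
  seg 2: a=5 b=-728/759 c=-4486/759 d=66/23
  seg 3: a=1 b=-3166/759 c=2048/759 d=-563/1012
  seg 4: a=-1 b=-41/759 c=-971/1518 d=971/13662
S(9/4) = -237603/32384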